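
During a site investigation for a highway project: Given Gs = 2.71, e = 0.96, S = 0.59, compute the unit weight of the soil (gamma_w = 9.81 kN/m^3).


Result: 16.399 kN/m^3

Derivation:
Using gamma = gamma_w * (Gs + S*e) / (1 + e)
Numerator: Gs + S*e = 2.71 + 0.59*0.96 = 3.2764
Denominator: 1 + e = 1 + 0.96 = 1.96
gamma = 9.81 * 3.2764 / 1.96
gamma = 16.399 kN/m^3


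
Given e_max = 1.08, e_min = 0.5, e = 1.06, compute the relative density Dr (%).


Using Dr = (e_max - e) / (e_max - e_min) * 100
e_max - e = 1.08 - 1.06 = 0.02
e_max - e_min = 1.08 - 0.5 = 0.58
Dr = 0.02 / 0.58 * 100
Dr = 3.45 %


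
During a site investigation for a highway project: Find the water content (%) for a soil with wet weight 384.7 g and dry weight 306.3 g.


Using w = (m_wet - m_dry) / m_dry * 100
m_wet - m_dry = 384.7 - 306.3 = 78.4 g
w = 78.4 / 306.3 * 100
w = 25.6 %


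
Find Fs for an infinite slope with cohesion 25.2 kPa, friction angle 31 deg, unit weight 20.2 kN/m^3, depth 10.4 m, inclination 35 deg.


Using Fs = c / (gamma*H*sin(beta)*cos(beta)) + tan(phi)/tan(beta)
Cohesion contribution = 25.2 / (20.2*10.4*sin(35)*cos(35))
Cohesion contribution = 0.255305
Friction contribution = tan(31)/tan(35) = 0.858118
Fs = 0.255305 + 0.858118
Fs = 1.113


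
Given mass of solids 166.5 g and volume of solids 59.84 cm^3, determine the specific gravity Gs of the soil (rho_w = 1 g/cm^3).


Using Gs = m_s / (V_s * rho_w)
Since rho_w = 1 g/cm^3:
Gs = 166.5 / 59.84
Gs = 2.782


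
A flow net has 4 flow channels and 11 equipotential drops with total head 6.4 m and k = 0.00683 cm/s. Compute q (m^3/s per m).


Convert k to m/s for unit consistency with H:
k = 0.00683 cm/s = 0.00683 / 100 m/s = 6.83e-05 m/s
Using q = k * H * Nf / Nd
Nf / Nd = 4 / 11 = 0.3636
q = 6.83e-05 * 6.4 * 0.3636
q = 0.000159 m^3/s per m


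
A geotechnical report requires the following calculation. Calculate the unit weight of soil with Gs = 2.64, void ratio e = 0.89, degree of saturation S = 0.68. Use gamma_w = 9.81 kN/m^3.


Result: 16.844 kN/m^3

Derivation:
Using gamma = gamma_w * (Gs + S*e) / (1 + e)
Numerator: Gs + S*e = 2.64 + 0.68*0.89 = 3.2452
Denominator: 1 + e = 1 + 0.89 = 1.89
gamma = 9.81 * 3.2452 / 1.89
gamma = 16.844 kN/m^3


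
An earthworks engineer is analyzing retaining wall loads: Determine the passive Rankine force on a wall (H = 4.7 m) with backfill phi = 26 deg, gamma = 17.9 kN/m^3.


Compute passive earth pressure coefficient:
Kp = tan^2(45 + phi/2) = tan^2(58.0) = 2.561071
Compute passive force:
Pp = 0.5 * Kp * gamma * H^2
Pp = 0.5 * 2.561071 * 17.9 * 4.7^2
Pp = 506.34 kN/m


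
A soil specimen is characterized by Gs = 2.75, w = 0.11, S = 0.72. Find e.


Using the relation e = Gs * w / S
e = 2.75 * 0.11 / 0.72
e = 0.4201


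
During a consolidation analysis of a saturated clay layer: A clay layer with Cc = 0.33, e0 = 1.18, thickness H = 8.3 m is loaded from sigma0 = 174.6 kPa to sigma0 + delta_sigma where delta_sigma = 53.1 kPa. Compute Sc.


Using Sc = Cc * H / (1 + e0) * log10((sigma0 + delta_sigma) / sigma0)
Stress ratio = (174.6 + 53.1) / 174.6 = 1.30412
log10(1.30412) = 0.115319
Cc * H / (1 + e0) = 0.33 * 8.3 / (1 + 1.18) = 1.25642
Sc = 1.25642 * 0.115319
Sc = 0.1449 m


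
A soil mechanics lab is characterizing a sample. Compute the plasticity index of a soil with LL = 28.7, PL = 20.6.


Result: 8.1

Derivation:
Using PI = LL - PL
PI = 28.7 - 20.6
PI = 8.1


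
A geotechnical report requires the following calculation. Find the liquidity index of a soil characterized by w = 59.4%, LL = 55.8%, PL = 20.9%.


Result: 1.103

Derivation:
First compute the plasticity index:
PI = LL - PL = 55.8 - 20.9 = 34.9
Then compute the liquidity index:
LI = (w - PL) / PI
LI = (59.4 - 20.9) / 34.9
LI = 1.103


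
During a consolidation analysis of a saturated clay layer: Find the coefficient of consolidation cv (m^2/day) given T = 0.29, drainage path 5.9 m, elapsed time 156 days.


Using cv = T * H_dr^2 / t
H_dr^2 = 5.9^2 = 34.81
cv = 0.29 * 34.81 / 156
cv = 0.06471 m^2/day


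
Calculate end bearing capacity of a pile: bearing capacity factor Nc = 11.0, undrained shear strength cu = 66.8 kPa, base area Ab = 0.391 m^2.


Using Qb = Nc * cu * Ab
Qb = 11.0 * 66.8 * 0.391
Qb = 287.31 kN


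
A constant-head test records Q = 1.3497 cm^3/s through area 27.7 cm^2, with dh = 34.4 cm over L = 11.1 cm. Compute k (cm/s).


Result: 0.015723 cm/s

Derivation:
Compute hydraulic gradient:
i = dh / L = 34.4 / 11.1 = 3.0991
Then apply Darcy's law:
k = Q / (A * i)
k = 1.3497 / (27.7 * 3.0991)
k = 1.3497 / 85.845
k = 0.015723 cm/s


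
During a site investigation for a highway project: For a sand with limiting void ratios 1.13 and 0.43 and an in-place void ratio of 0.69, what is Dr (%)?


Result: 62.86 %

Derivation:
Using Dr = (e_max - e) / (e_max - e_min) * 100
e_max - e = 1.13 - 0.69 = 0.44
e_max - e_min = 1.13 - 0.43 = 0.7
Dr = 0.44 / 0.7 * 100
Dr = 62.86 %


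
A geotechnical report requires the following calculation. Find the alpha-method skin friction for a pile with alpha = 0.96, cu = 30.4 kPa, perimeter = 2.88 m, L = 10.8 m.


Using Qs = alpha * cu * perimeter * L
Qs = 0.96 * 30.4 * 2.88 * 10.8
Qs = 907.74 kN


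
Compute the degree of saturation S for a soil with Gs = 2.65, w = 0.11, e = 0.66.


Using S = Gs * w / e
S = 2.65 * 0.11 / 0.66
S = 0.4417


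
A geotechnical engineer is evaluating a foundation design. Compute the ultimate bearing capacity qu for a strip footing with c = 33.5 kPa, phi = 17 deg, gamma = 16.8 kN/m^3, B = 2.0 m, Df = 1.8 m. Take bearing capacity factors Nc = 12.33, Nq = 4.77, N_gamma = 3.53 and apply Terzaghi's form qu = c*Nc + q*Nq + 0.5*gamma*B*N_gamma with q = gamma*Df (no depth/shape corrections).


Compute qu = c*Nc + gamma*Df*Nq + 0.5*gamma*B*N_gamma
Term 1: 33.5 * 12.33 = 413.055
Term 2: 16.8 * 1.8 * 4.77 = 144.2448
Term 3: 0.5 * 16.8 * 2.0 * 3.53 = 59.304
qu = 413.055 + 144.2448 + 59.304
qu = 616.6 kPa


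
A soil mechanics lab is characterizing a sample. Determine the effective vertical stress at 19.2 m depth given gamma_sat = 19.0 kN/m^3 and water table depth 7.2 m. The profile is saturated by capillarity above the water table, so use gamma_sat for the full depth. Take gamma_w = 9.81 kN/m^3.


Total stress = gamma_sat * depth
sigma = 19.0 * 19.2 = 364.8 kPa
Pore water pressure u = gamma_w * (depth - d_wt)
u = 9.81 * (19.2 - 7.2) = 117.72 kPa
Effective stress = sigma - u
sigma' = 364.8 - 117.72 = 247.08 kPa


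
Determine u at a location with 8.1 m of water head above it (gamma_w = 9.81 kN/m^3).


Result: 79.46 kPa

Derivation:
Using u = gamma_w * h_w
u = 9.81 * 8.1
u = 79.46 kPa


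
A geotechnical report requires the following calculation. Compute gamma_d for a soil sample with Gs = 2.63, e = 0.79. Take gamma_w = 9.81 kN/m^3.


Using gamma_d = Gs * gamma_w / (1 + e)
gamma_d = 2.63 * 9.81 / (1 + 0.79)
gamma_d = 2.63 * 9.81 / 1.79
gamma_d = 14.414 kN/m^3


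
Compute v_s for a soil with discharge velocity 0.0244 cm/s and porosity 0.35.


Using v_s = v_d / n
v_s = 0.0244 / 0.35
v_s = 0.06971 cm/s


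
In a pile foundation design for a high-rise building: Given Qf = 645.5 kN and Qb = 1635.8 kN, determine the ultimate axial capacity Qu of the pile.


Using Qu = Qf + Qb
Qu = 645.5 + 1635.8
Qu = 2281.3 kN


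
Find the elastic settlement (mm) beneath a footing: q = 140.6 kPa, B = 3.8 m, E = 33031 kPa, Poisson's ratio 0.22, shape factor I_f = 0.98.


Result: 15.084 mm

Derivation:
Using Se = q * B * (1 - nu^2) * I_f / E
1 - nu^2 = 1 - 0.22^2 = 0.9516
Se = 140.6 * 3.8 * 0.9516 * 0.98 / 33031
Se = 0.015084 m
Convert to mm: Se = 0.015084 * 1000 = 15.084 mm


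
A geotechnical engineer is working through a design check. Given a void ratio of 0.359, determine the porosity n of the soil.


Result: 0.2642

Derivation:
Using the relation n = e / (1 + e)
n = 0.359 / (1 + 0.359)
n = 0.359 / 1.359
n = 0.2642


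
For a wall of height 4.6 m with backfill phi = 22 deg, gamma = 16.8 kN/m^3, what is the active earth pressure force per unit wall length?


Compute active earth pressure coefficient:
Ka = tan^2(45 - phi/2) = tan^2(34.0) = 0.454962
Compute active force:
Pa = 0.5 * Ka * gamma * H^2
Pa = 0.5 * 0.454962 * 16.8 * 4.6^2
Pa = 80.87 kN/m


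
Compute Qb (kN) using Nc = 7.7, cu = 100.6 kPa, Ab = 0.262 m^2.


Using Qb = Nc * cu * Ab
Qb = 7.7 * 100.6 * 0.262
Qb = 202.95 kN


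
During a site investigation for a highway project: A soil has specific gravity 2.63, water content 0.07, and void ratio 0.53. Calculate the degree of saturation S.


Result: 0.3474

Derivation:
Using S = Gs * w / e
S = 2.63 * 0.07 / 0.53
S = 0.3474


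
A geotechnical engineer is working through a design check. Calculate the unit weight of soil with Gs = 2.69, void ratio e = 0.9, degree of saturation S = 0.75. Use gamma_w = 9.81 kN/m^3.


Using gamma = gamma_w * (Gs + S*e) / (1 + e)
Numerator: Gs + S*e = 2.69 + 0.75*0.9 = 3.365
Denominator: 1 + e = 1 + 0.9 = 1.9
gamma = 9.81 * 3.365 / 1.9
gamma = 17.374 kN/m^3


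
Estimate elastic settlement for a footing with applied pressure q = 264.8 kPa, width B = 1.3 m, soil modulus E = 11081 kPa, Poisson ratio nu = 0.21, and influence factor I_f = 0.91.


Using Se = q * B * (1 - nu^2) * I_f / E
1 - nu^2 = 1 - 0.21^2 = 0.9559
Se = 264.8 * 1.3 * 0.9559 * 0.91 / 11081
Se = 0.027023 m
Convert to mm: Se = 0.027023 * 1000 = 27.023 mm


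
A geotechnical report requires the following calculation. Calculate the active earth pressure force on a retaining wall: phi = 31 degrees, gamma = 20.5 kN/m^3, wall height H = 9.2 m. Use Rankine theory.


Compute active earth pressure coefficient:
Ka = tan^2(45 - phi/2) = tan^2(29.5) = 0.320099
Compute active force:
Pa = 0.5 * Ka * gamma * H^2
Pa = 0.5 * 0.320099 * 20.5 * 9.2^2
Pa = 277.7 kN/m


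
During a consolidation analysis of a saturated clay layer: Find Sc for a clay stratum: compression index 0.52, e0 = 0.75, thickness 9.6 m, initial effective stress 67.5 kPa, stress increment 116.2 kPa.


Using Sc = Cc * H / (1 + e0) * log10((sigma0 + delta_sigma) / sigma0)
Stress ratio = (67.5 + 116.2) / 67.5 = 2.72148
log10(2.72148) = 0.434805
Cc * H / (1 + e0) = 0.52 * 9.6 / (1 + 0.75) = 2.85257
Sc = 2.85257 * 0.434805
Sc = 1.2403 m


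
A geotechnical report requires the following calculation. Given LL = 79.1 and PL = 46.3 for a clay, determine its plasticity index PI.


Using PI = LL - PL
PI = 79.1 - 46.3
PI = 32.8


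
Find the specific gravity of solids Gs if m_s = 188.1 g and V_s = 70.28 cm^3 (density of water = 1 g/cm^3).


Result: 2.676

Derivation:
Using Gs = m_s / (V_s * rho_w)
Since rho_w = 1 g/cm^3:
Gs = 188.1 / 70.28
Gs = 2.676


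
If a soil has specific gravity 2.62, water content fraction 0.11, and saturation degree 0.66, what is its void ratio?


Result: 0.4367

Derivation:
Using the relation e = Gs * w / S
e = 2.62 * 0.11 / 0.66
e = 0.4367


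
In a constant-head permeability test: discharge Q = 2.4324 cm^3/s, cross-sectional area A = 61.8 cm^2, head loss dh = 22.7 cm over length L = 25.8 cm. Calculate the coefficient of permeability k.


Result: 0.044734 cm/s

Derivation:
Compute hydraulic gradient:
i = dh / L = 22.7 / 25.8 = 0.879845
Then apply Darcy's law:
k = Q / (A * i)
k = 2.4324 / (61.8 * 0.879845)
k = 2.4324 / 54.3744
k = 0.044734 cm/s


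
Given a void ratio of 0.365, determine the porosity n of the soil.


Result: 0.2674

Derivation:
Using the relation n = e / (1 + e)
n = 0.365 / (1 + 0.365)
n = 0.365 / 1.365
n = 0.2674


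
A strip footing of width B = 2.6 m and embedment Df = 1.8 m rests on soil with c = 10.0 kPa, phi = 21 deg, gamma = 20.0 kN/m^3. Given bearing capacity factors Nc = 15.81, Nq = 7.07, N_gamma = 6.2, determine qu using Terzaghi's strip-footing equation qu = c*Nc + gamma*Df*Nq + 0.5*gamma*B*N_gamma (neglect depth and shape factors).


Compute qu = c*Nc + gamma*Df*Nq + 0.5*gamma*B*N_gamma
Term 1: 10.0 * 15.81 = 158.1
Term 2: 20.0 * 1.8 * 7.07 = 254.52
Term 3: 0.5 * 20.0 * 2.6 * 6.2 = 161.2
qu = 158.1 + 254.52 + 161.2
qu = 573.82 kPa


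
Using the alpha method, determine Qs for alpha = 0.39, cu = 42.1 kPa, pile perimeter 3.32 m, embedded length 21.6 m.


Using Qs = alpha * cu * perimeter * L
Qs = 0.39 * 42.1 * 3.32 * 21.6
Qs = 1177.44 kN


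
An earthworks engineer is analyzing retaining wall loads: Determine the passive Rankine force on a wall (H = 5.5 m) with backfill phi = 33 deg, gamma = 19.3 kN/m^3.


Compute passive earth pressure coefficient:
Kp = tan^2(45 + phi/2) = tan^2(61.5) = 3.39212
Compute passive force:
Pp = 0.5 * Kp * gamma * H^2
Pp = 0.5 * 3.39212 * 19.3 * 5.5^2
Pp = 990.2 kN/m


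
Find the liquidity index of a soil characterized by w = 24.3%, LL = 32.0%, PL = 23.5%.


First compute the plasticity index:
PI = LL - PL = 32.0 - 23.5 = 8.5
Then compute the liquidity index:
LI = (w - PL) / PI
LI = (24.3 - 23.5) / 8.5
LI = 0.094


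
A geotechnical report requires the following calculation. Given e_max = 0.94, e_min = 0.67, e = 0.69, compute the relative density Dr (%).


Using Dr = (e_max - e) / (e_max - e_min) * 100
e_max - e = 0.94 - 0.69 = 0.25
e_max - e_min = 0.94 - 0.67 = 0.27
Dr = 0.25 / 0.27 * 100
Dr = 92.59 %


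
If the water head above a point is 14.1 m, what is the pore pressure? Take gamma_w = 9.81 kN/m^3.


Result: 138.32 kPa

Derivation:
Using u = gamma_w * h_w
u = 9.81 * 14.1
u = 138.32 kPa


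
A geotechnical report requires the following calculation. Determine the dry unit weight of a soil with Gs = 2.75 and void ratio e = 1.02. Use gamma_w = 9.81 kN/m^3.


Result: 13.355 kN/m^3

Derivation:
Using gamma_d = Gs * gamma_w / (1 + e)
gamma_d = 2.75 * 9.81 / (1 + 1.02)
gamma_d = 2.75 * 9.81 / 2.02
gamma_d = 13.355 kN/m^3


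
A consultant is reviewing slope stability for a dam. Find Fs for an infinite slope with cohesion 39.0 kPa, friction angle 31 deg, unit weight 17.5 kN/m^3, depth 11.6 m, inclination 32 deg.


Using Fs = c / (gamma*H*sin(beta)*cos(beta)) + tan(phi)/tan(beta)
Cohesion contribution = 39.0 / (17.5*11.6*sin(32)*cos(32))
Cohesion contribution = 0.427502
Friction contribution = tan(31)/tan(32) = 0.961578
Fs = 0.427502 + 0.961578
Fs = 1.389


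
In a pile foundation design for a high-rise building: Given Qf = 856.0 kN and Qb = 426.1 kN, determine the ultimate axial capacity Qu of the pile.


Using Qu = Qf + Qb
Qu = 856.0 + 426.1
Qu = 1282.1 kN


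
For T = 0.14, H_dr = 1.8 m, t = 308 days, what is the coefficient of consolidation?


Using cv = T * H_dr^2 / t
H_dr^2 = 1.8^2 = 3.24
cv = 0.14 * 3.24 / 308
cv = 0.00147 m^2/day


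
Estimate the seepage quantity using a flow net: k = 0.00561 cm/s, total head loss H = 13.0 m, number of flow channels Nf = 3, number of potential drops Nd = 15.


Convert k to m/s for unit consistency with H:
k = 0.00561 cm/s = 0.00561 / 100 m/s = 5.61e-05 m/s
Using q = k * H * Nf / Nd
Nf / Nd = 3 / 15 = 0.2
q = 5.61e-05 * 13.0 * 0.2
q = 0.0001459 m^3/s per m


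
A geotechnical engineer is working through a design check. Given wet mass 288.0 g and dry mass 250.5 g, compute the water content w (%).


Using w = (m_wet - m_dry) / m_dry * 100
m_wet - m_dry = 288.0 - 250.5 = 37.5 g
w = 37.5 / 250.5 * 100
w = 14.97 %


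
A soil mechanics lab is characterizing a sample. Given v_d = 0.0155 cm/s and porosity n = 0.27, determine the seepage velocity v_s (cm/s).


Using v_s = v_d / n
v_s = 0.0155 / 0.27
v_s = 0.05741 cm/s


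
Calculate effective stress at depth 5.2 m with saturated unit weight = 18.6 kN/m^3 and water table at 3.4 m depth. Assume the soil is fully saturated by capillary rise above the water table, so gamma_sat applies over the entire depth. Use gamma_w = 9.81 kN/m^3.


Total stress = gamma_sat * depth
sigma = 18.6 * 5.2 = 96.72 kPa
Pore water pressure u = gamma_w * (depth - d_wt)
u = 9.81 * (5.2 - 3.4) = 17.658 kPa
Effective stress = sigma - u
sigma' = 96.72 - 17.658 = 79.06 kPa


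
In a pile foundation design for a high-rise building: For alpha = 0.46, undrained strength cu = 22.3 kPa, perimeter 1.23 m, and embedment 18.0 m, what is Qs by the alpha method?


Result: 227.11 kN

Derivation:
Using Qs = alpha * cu * perimeter * L
Qs = 0.46 * 22.3 * 1.23 * 18.0
Qs = 227.11 kN


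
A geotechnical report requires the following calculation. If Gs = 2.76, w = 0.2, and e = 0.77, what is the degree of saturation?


Using S = Gs * w / e
S = 2.76 * 0.2 / 0.77
S = 0.7169


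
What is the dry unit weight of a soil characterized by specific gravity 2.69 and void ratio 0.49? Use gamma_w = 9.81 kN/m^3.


Using gamma_d = Gs * gamma_w / (1 + e)
gamma_d = 2.69 * 9.81 / (1 + 0.49)
gamma_d = 2.69 * 9.81 / 1.49
gamma_d = 17.711 kN/m^3


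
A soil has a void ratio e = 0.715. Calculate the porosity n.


Result: 0.4169

Derivation:
Using the relation n = e / (1 + e)
n = 0.715 / (1 + 0.715)
n = 0.715 / 1.715
n = 0.4169


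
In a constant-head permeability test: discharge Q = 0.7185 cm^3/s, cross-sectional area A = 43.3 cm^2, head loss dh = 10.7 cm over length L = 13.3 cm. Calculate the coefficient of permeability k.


Result: 0.020626 cm/s

Derivation:
Compute hydraulic gradient:
i = dh / L = 10.7 / 13.3 = 0.804511
Then apply Darcy's law:
k = Q / (A * i)
k = 0.7185 / (43.3 * 0.804511)
k = 0.7185 / 34.8353
k = 0.020626 cm/s


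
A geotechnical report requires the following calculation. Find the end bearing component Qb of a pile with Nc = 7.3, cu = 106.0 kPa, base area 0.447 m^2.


Using Qb = Nc * cu * Ab
Qb = 7.3 * 106.0 * 0.447
Qb = 345.89 kN


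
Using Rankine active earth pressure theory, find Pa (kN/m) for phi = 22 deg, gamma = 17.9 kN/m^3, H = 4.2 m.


Compute active earth pressure coefficient:
Ka = tan^2(45 - phi/2) = tan^2(34.0) = 0.454962
Compute active force:
Pa = 0.5 * Ka * gamma * H^2
Pa = 0.5 * 0.454962 * 17.9 * 4.2^2
Pa = 71.83 kN/m


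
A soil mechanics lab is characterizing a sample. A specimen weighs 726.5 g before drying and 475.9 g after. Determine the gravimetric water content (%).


Result: 52.66 %

Derivation:
Using w = (m_wet - m_dry) / m_dry * 100
m_wet - m_dry = 726.5 - 475.9 = 250.6 g
w = 250.6 / 475.9 * 100
w = 52.66 %


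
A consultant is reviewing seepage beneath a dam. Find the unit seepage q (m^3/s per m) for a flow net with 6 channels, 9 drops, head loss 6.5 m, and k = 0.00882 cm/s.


Result: 0.0003822 m^3/s per m

Derivation:
Convert k to m/s for unit consistency with H:
k = 0.00882 cm/s = 0.00882 / 100 m/s = 8.82e-05 m/s
Using q = k * H * Nf / Nd
Nf / Nd = 6 / 9 = 0.6667
q = 8.82e-05 * 6.5 * 0.6667
q = 0.0003822 m^3/s per m


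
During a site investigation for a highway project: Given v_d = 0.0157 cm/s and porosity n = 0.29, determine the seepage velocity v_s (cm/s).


Using v_s = v_d / n
v_s = 0.0157 / 0.29
v_s = 0.05414 cm/s


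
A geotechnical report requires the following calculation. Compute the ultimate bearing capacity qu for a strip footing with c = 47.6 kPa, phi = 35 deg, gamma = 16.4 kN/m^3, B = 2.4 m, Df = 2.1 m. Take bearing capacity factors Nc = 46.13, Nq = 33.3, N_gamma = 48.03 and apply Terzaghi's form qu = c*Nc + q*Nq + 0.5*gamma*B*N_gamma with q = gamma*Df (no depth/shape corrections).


Compute qu = c*Nc + gamma*Df*Nq + 0.5*gamma*B*N_gamma
Term 1: 47.6 * 46.13 = 2195.788
Term 2: 16.4 * 2.1 * 33.3 = 1146.852
Term 3: 0.5 * 16.4 * 2.4 * 48.03 = 945.2304
qu = 2195.788 + 1146.852 + 945.2304
qu = 4287.87 kPa


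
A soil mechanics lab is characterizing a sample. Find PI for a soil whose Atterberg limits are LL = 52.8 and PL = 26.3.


Result: 26.5

Derivation:
Using PI = LL - PL
PI = 52.8 - 26.3
PI = 26.5


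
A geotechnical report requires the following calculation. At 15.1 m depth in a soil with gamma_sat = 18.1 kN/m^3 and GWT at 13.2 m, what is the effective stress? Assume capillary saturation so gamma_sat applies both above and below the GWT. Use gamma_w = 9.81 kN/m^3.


Total stress = gamma_sat * depth
sigma = 18.1 * 15.1 = 273.31 kPa
Pore water pressure u = gamma_w * (depth - d_wt)
u = 9.81 * (15.1 - 13.2) = 18.639 kPa
Effective stress = sigma - u
sigma' = 273.31 - 18.639 = 254.67 kPa


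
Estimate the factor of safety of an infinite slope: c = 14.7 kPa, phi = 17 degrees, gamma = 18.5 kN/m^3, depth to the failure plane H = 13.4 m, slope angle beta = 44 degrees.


Using Fs = c / (gamma*H*sin(beta)*cos(beta)) + tan(phi)/tan(beta)
Cohesion contribution = 14.7 / (18.5*13.4*sin(44)*cos(44))
Cohesion contribution = 0.118668
Friction contribution = tan(17)/tan(44) = 0.316593
Fs = 0.118668 + 0.316593
Fs = 0.435


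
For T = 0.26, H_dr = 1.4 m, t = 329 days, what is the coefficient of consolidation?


Result: 0.00155 m^2/day

Derivation:
Using cv = T * H_dr^2 / t
H_dr^2 = 1.4^2 = 1.96
cv = 0.26 * 1.96 / 329
cv = 0.00155 m^2/day


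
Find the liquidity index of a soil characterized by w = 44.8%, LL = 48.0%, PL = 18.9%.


First compute the plasticity index:
PI = LL - PL = 48.0 - 18.9 = 29.1
Then compute the liquidity index:
LI = (w - PL) / PI
LI = (44.8 - 18.9) / 29.1
LI = 0.89


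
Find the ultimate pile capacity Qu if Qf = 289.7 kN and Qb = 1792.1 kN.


Result: 2081.8 kN

Derivation:
Using Qu = Qf + Qb
Qu = 289.7 + 1792.1
Qu = 2081.8 kN


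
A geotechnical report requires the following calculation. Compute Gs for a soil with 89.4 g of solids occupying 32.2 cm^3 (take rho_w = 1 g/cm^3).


Result: 2.776

Derivation:
Using Gs = m_s / (V_s * rho_w)
Since rho_w = 1 g/cm^3:
Gs = 89.4 / 32.2
Gs = 2.776


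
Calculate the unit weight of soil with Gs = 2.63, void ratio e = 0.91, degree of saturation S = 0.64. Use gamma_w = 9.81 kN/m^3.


Using gamma = gamma_w * (Gs + S*e) / (1 + e)
Numerator: Gs + S*e = 2.63 + 0.64*0.91 = 3.2124
Denominator: 1 + e = 1 + 0.91 = 1.91
gamma = 9.81 * 3.2124 / 1.91
gamma = 16.499 kN/m^3


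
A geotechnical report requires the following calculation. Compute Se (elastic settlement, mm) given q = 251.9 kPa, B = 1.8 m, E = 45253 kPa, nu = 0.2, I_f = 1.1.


Using Se = q * B * (1 - nu^2) * I_f / E
1 - nu^2 = 1 - 0.2^2 = 0.96
Se = 251.9 * 1.8 * 0.96 * 1.1 / 45253
Se = 0.010581 m
Convert to mm: Se = 0.010581 * 1000 = 10.581 mm


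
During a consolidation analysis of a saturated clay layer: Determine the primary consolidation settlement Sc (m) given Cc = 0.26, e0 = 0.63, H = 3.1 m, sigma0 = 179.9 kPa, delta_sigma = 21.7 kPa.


Using Sc = Cc * H / (1 + e0) * log10((sigma0 + delta_sigma) / sigma0)
Stress ratio = (179.9 + 21.7) / 179.9 = 1.12062
log10(1.12062) = 0.0494594
Cc * H / (1 + e0) = 0.26 * 3.1 / (1 + 0.63) = 0.494479
Sc = 0.494479 * 0.0494594
Sc = 0.0245 m


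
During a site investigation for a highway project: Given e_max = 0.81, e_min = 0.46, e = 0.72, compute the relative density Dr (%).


Result: 25.71 %

Derivation:
Using Dr = (e_max - e) / (e_max - e_min) * 100
e_max - e = 0.81 - 0.72 = 0.09
e_max - e_min = 0.81 - 0.46 = 0.35
Dr = 0.09 / 0.35 * 100
Dr = 25.71 %


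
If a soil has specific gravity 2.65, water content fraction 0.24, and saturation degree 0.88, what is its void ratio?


Using the relation e = Gs * w / S
e = 2.65 * 0.24 / 0.88
e = 0.7227


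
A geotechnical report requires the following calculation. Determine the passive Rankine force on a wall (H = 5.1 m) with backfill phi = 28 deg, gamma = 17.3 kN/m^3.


Compute passive earth pressure coefficient:
Kp = tan^2(45 + phi/2) = tan^2(59.0) = 2.769826
Compute passive force:
Pp = 0.5 * Kp * gamma * H^2
Pp = 0.5 * 2.769826 * 17.3 * 5.1^2
Pp = 623.17 kN/m


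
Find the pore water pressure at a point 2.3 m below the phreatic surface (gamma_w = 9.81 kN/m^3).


Using u = gamma_w * h_w
u = 9.81 * 2.3
u = 22.56 kPa


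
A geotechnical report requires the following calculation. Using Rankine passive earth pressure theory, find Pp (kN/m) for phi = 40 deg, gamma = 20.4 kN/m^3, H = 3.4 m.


Result: 542.27 kN/m

Derivation:
Compute passive earth pressure coefficient:
Kp = tan^2(45 + phi/2) = tan^2(65.0) = 4.59891
Compute passive force:
Pp = 0.5 * Kp * gamma * H^2
Pp = 0.5 * 4.59891 * 20.4 * 3.4^2
Pp = 542.27 kN/m


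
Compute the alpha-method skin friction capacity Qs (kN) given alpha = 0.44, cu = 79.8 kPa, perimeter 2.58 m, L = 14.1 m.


Result: 1277.3 kN

Derivation:
Using Qs = alpha * cu * perimeter * L
Qs = 0.44 * 79.8 * 2.58 * 14.1
Qs = 1277.3 kN


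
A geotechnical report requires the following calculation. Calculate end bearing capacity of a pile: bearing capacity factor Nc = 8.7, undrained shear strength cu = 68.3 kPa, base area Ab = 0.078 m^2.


Result: 46.35 kN

Derivation:
Using Qb = Nc * cu * Ab
Qb = 8.7 * 68.3 * 0.078
Qb = 46.35 kN


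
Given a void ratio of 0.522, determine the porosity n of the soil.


Result: 0.343

Derivation:
Using the relation n = e / (1 + e)
n = 0.522 / (1 + 0.522)
n = 0.522 / 1.522
n = 0.343


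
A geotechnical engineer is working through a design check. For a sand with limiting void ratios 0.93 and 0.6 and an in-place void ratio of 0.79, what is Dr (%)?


Using Dr = (e_max - e) / (e_max - e_min) * 100
e_max - e = 0.93 - 0.79 = 0.14
e_max - e_min = 0.93 - 0.6 = 0.33
Dr = 0.14 / 0.33 * 100
Dr = 42.42 %


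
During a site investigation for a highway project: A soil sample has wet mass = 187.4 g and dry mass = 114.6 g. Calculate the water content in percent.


Using w = (m_wet - m_dry) / m_dry * 100
m_wet - m_dry = 187.4 - 114.6 = 72.8 g
w = 72.8 / 114.6 * 100
w = 63.53 %


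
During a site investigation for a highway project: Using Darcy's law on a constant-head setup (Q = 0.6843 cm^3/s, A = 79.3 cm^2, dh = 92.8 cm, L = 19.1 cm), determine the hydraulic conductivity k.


Result: 0.001776 cm/s

Derivation:
Compute hydraulic gradient:
i = dh / L = 92.8 / 19.1 = 4.85864
Then apply Darcy's law:
k = Q / (A * i)
k = 0.6843 / (79.3 * 4.85864)
k = 0.6843 / 385.29
k = 0.001776 cm/s


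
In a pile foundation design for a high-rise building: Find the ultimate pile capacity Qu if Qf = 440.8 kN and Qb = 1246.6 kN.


Using Qu = Qf + Qb
Qu = 440.8 + 1246.6
Qu = 1687.4 kN


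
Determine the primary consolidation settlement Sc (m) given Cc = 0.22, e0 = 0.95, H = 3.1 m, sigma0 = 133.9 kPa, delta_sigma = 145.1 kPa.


Using Sc = Cc * H / (1 + e0) * log10((sigma0 + delta_sigma) / sigma0)
Stress ratio = (133.9 + 145.1) / 133.9 = 2.08364
log10(2.08364) = 0.318824
Cc * H / (1 + e0) = 0.22 * 3.1 / (1 + 0.95) = 0.349744
Sc = 0.349744 * 0.318824
Sc = 0.1115 m


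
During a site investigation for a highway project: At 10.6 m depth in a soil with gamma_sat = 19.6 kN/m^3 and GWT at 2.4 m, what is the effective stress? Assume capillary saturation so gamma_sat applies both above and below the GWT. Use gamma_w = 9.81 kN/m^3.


Result: 127.32 kPa

Derivation:
Total stress = gamma_sat * depth
sigma = 19.6 * 10.6 = 207.76 kPa
Pore water pressure u = gamma_w * (depth - d_wt)
u = 9.81 * (10.6 - 2.4) = 80.442 kPa
Effective stress = sigma - u
sigma' = 207.76 - 80.442 = 127.32 kPa


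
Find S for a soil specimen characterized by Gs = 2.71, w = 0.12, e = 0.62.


Using S = Gs * w / e
S = 2.71 * 0.12 / 0.62
S = 0.5245


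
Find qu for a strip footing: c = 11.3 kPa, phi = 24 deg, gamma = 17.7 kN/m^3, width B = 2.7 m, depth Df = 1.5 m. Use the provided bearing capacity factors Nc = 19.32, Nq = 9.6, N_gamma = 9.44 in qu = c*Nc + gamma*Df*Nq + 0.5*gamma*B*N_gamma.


Result: 698.76 kPa

Derivation:
Compute qu = c*Nc + gamma*Df*Nq + 0.5*gamma*B*N_gamma
Term 1: 11.3 * 19.32 = 218.316
Term 2: 17.7 * 1.5 * 9.6 = 254.88
Term 3: 0.5 * 17.7 * 2.7 * 9.44 = 225.5688
qu = 218.316 + 254.88 + 225.5688
qu = 698.76 kPa


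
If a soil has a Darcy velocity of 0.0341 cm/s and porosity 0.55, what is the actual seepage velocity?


Result: 0.062 cm/s

Derivation:
Using v_s = v_d / n
v_s = 0.0341 / 0.55
v_s = 0.062 cm/s


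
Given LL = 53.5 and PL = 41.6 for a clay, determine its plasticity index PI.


Using PI = LL - PL
PI = 53.5 - 41.6
PI = 11.9


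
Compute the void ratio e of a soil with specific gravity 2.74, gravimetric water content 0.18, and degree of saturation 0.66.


Result: 0.7473

Derivation:
Using the relation e = Gs * w / S
e = 2.74 * 0.18 / 0.66
e = 0.7473


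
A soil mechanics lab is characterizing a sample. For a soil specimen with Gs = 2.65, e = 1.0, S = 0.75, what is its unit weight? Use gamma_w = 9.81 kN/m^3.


Using gamma = gamma_w * (Gs + S*e) / (1 + e)
Numerator: Gs + S*e = 2.65 + 0.75*1.0 = 3.4
Denominator: 1 + e = 1 + 1.0 = 2.0
gamma = 9.81 * 3.4 / 2.0
gamma = 16.677 kN/m^3


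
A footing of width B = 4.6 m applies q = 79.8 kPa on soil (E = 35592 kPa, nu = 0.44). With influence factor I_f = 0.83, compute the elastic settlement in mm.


Using Se = q * B * (1 - nu^2) * I_f / E
1 - nu^2 = 1 - 0.44^2 = 0.8064
Se = 79.8 * 4.6 * 0.8064 * 0.83 / 35592
Se = 0.006903 m
Convert to mm: Se = 0.006903 * 1000 = 6.903 mm


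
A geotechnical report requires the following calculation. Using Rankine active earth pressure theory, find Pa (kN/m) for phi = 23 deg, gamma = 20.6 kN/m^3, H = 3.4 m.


Compute active earth pressure coefficient:
Ka = tan^2(45 - phi/2) = tan^2(33.5) = 0.438092
Compute active force:
Pa = 0.5 * Ka * gamma * H^2
Pa = 0.5 * 0.438092 * 20.6 * 3.4^2
Pa = 52.16 kN/m


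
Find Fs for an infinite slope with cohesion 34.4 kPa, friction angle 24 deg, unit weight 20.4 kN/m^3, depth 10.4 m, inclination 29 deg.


Result: 1.186

Derivation:
Using Fs = c / (gamma*H*sin(beta)*cos(beta)) + tan(phi)/tan(beta)
Cohesion contribution = 34.4 / (20.4*10.4*sin(29)*cos(29))
Cohesion contribution = 0.382388
Friction contribution = tan(24)/tan(29) = 0.803214
Fs = 0.382388 + 0.803214
Fs = 1.186


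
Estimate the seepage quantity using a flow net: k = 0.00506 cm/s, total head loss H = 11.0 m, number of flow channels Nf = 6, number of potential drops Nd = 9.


Convert k to m/s for unit consistency with H:
k = 0.00506 cm/s = 0.00506 / 100 m/s = 5.06e-05 m/s
Using q = k * H * Nf / Nd
Nf / Nd = 6 / 9 = 0.6667
q = 5.06e-05 * 11.0 * 0.6667
q = 0.0003711 m^3/s per m


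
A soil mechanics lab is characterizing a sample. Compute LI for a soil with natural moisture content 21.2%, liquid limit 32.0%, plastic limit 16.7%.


First compute the plasticity index:
PI = LL - PL = 32.0 - 16.7 = 15.3
Then compute the liquidity index:
LI = (w - PL) / PI
LI = (21.2 - 16.7) / 15.3
LI = 0.294


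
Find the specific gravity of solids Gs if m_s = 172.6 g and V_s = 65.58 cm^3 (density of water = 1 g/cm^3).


Using Gs = m_s / (V_s * rho_w)
Since rho_w = 1 g/cm^3:
Gs = 172.6 / 65.58
Gs = 2.632


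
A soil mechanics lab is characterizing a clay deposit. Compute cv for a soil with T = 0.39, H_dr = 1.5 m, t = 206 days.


Result: 0.00426 m^2/day

Derivation:
Using cv = T * H_dr^2 / t
H_dr^2 = 1.5^2 = 2.25
cv = 0.39 * 2.25 / 206
cv = 0.00426 m^2/day


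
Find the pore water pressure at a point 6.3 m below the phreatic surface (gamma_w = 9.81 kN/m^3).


Result: 61.8 kPa

Derivation:
Using u = gamma_w * h_w
u = 9.81 * 6.3
u = 61.8 kPa


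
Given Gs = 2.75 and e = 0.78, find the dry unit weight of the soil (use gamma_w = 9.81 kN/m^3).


Result: 15.156 kN/m^3

Derivation:
Using gamma_d = Gs * gamma_w / (1 + e)
gamma_d = 2.75 * 9.81 / (1 + 0.78)
gamma_d = 2.75 * 9.81 / 1.78
gamma_d = 15.156 kN/m^3


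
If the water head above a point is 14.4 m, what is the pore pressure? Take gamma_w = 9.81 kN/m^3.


Using u = gamma_w * h_w
u = 9.81 * 14.4
u = 141.26 kPa


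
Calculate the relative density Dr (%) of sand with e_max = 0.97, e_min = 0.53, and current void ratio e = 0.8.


Result: 38.64 %

Derivation:
Using Dr = (e_max - e) / (e_max - e_min) * 100
e_max - e = 0.97 - 0.8 = 0.17
e_max - e_min = 0.97 - 0.53 = 0.44
Dr = 0.17 / 0.44 * 100
Dr = 38.64 %


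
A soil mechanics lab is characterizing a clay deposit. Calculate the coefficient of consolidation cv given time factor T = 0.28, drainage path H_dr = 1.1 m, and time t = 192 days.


Result: 0.00176 m^2/day

Derivation:
Using cv = T * H_dr^2 / t
H_dr^2 = 1.1^2 = 1.21
cv = 0.28 * 1.21 / 192
cv = 0.00176 m^2/day


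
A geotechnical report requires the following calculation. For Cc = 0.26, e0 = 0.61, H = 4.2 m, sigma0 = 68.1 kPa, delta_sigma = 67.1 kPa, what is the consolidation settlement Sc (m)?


Using Sc = Cc * H / (1 + e0) * log10((sigma0 + delta_sigma) / sigma0)
Stress ratio = (68.1 + 67.1) / 68.1 = 1.98532
log10(1.98532) = 0.29783
Cc * H / (1 + e0) = 0.26 * 4.2 / (1 + 0.61) = 0.678261
Sc = 0.678261 * 0.29783
Sc = 0.202 m


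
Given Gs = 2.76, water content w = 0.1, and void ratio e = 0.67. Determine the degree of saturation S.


Using S = Gs * w / e
S = 2.76 * 0.1 / 0.67
S = 0.4119


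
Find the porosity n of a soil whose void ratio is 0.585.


Result: 0.3691

Derivation:
Using the relation n = e / (1 + e)
n = 0.585 / (1 + 0.585)
n = 0.585 / 1.585
n = 0.3691


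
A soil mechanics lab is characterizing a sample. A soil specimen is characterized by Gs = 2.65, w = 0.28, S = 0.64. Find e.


Using the relation e = Gs * w / S
e = 2.65 * 0.28 / 0.64
e = 1.1594


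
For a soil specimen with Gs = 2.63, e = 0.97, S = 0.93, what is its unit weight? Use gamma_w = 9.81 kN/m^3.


Result: 17.589 kN/m^3

Derivation:
Using gamma = gamma_w * (Gs + S*e) / (1 + e)
Numerator: Gs + S*e = 2.63 + 0.93*0.97 = 3.5321
Denominator: 1 + e = 1 + 0.97 = 1.97
gamma = 9.81 * 3.5321 / 1.97
gamma = 17.589 kN/m^3


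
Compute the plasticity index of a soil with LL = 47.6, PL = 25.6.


Result: 22.0

Derivation:
Using PI = LL - PL
PI = 47.6 - 25.6
PI = 22.0


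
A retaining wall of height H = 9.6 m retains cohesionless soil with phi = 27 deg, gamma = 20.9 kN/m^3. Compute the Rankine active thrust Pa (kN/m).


Result: 361.66 kN/m

Derivation:
Compute active earth pressure coefficient:
Ka = tan^2(45 - phi/2) = tan^2(31.5) = 0.375525
Compute active force:
Pa = 0.5 * Ka * gamma * H^2
Pa = 0.5 * 0.375525 * 20.9 * 9.6^2
Pa = 361.66 kN/m


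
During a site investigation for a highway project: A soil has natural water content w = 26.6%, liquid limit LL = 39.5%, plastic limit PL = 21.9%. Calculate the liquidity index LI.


Result: 0.267

Derivation:
First compute the plasticity index:
PI = LL - PL = 39.5 - 21.9 = 17.6
Then compute the liquidity index:
LI = (w - PL) / PI
LI = (26.6 - 21.9) / 17.6
LI = 0.267


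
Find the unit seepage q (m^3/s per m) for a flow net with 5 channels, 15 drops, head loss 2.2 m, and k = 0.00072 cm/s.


Convert k to m/s for unit consistency with H:
k = 0.00072 cm/s = 0.00072 / 100 m/s = 7.2e-06 m/s
Using q = k * H * Nf / Nd
Nf / Nd = 5 / 15 = 0.3333
q = 7.2e-06 * 2.2 * 0.3333
q = 5.28e-06 m^3/s per m


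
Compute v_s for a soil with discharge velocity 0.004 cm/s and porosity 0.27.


Result: 0.01481 cm/s

Derivation:
Using v_s = v_d / n
v_s = 0.004 / 0.27
v_s = 0.01481 cm/s


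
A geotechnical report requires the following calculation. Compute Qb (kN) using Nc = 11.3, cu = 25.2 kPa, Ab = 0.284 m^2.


Result: 80.87 kN

Derivation:
Using Qb = Nc * cu * Ab
Qb = 11.3 * 25.2 * 0.284
Qb = 80.87 kN


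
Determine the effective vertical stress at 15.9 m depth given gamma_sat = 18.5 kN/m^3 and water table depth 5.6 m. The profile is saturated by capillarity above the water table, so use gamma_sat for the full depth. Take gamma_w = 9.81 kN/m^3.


Total stress = gamma_sat * depth
sigma = 18.5 * 15.9 = 294.15 kPa
Pore water pressure u = gamma_w * (depth - d_wt)
u = 9.81 * (15.9 - 5.6) = 101.043 kPa
Effective stress = sigma - u
sigma' = 294.15 - 101.043 = 193.11 kPa


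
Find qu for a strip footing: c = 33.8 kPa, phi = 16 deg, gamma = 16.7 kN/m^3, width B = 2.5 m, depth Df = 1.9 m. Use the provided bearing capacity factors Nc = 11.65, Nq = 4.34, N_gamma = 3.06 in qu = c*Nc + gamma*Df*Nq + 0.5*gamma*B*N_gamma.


Compute qu = c*Nc + gamma*Df*Nq + 0.5*gamma*B*N_gamma
Term 1: 33.8 * 11.65 = 393.77
Term 2: 16.7 * 1.9 * 4.34 = 137.7082
Term 3: 0.5 * 16.7 * 2.5 * 3.06 = 63.8775
qu = 393.77 + 137.7082 + 63.8775
qu = 595.36 kPa


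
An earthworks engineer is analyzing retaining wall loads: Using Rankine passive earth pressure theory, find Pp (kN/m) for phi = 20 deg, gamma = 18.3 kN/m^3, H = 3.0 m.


Compute passive earth pressure coefficient:
Kp = tan^2(45 + phi/2) = tan^2(55.0) = 2.039607
Compute passive force:
Pp = 0.5 * Kp * gamma * H^2
Pp = 0.5 * 2.039607 * 18.3 * 3.0^2
Pp = 167.96 kN/m


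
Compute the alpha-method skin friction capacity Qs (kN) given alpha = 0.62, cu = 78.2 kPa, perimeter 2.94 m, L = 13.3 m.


Using Qs = alpha * cu * perimeter * L
Qs = 0.62 * 78.2 * 2.94 * 13.3
Qs = 1895.82 kN


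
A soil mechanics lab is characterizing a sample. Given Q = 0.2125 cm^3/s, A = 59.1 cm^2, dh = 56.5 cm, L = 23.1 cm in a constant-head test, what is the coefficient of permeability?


Result: 0.00147 cm/s

Derivation:
Compute hydraulic gradient:
i = dh / L = 56.5 / 23.1 = 2.44589
Then apply Darcy's law:
k = Q / (A * i)
k = 0.2125 / (59.1 * 2.44589)
k = 0.2125 / 144.552
k = 0.00147 cm/s


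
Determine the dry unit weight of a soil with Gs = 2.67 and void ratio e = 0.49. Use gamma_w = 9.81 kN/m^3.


Using gamma_d = Gs * gamma_w / (1 + e)
gamma_d = 2.67 * 9.81 / (1 + 0.49)
gamma_d = 2.67 * 9.81 / 1.49
gamma_d = 17.579 kN/m^3


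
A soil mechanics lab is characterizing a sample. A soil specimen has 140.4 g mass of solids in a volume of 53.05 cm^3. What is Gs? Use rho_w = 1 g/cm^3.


Using Gs = m_s / (V_s * rho_w)
Since rho_w = 1 g/cm^3:
Gs = 140.4 / 53.05
Gs = 2.647


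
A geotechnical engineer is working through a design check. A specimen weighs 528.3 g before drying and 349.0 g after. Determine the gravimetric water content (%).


Using w = (m_wet - m_dry) / m_dry * 100
m_wet - m_dry = 528.3 - 349.0 = 179.3 g
w = 179.3 / 349.0 * 100
w = 51.38 %


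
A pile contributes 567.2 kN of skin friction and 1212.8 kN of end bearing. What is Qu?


Using Qu = Qf + Qb
Qu = 567.2 + 1212.8
Qu = 1780.0 kN


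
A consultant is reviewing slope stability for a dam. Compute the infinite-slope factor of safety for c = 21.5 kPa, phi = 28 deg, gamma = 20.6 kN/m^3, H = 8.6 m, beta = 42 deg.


Result: 0.835

Derivation:
Using Fs = c / (gamma*H*sin(beta)*cos(beta)) + tan(phi)/tan(beta)
Cohesion contribution = 21.5 / (20.6*8.6*sin(42)*cos(42))
Cohesion contribution = 0.244055
Friction contribution = tan(28)/tan(42) = 0.590523
Fs = 0.244055 + 0.590523
Fs = 0.835


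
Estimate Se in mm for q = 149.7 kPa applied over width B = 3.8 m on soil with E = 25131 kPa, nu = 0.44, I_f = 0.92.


Result: 16.793 mm

Derivation:
Using Se = q * B * (1 - nu^2) * I_f / E
1 - nu^2 = 1 - 0.44^2 = 0.8064
Se = 149.7 * 3.8 * 0.8064 * 0.92 / 25131
Se = 0.016793 m
Convert to mm: Se = 0.016793 * 1000 = 16.793 mm


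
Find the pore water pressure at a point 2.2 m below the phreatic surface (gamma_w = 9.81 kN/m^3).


Using u = gamma_w * h_w
u = 9.81 * 2.2
u = 21.58 kPa


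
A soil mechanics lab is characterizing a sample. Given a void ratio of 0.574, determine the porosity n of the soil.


Using the relation n = e / (1 + e)
n = 0.574 / (1 + 0.574)
n = 0.574 / 1.574
n = 0.3647


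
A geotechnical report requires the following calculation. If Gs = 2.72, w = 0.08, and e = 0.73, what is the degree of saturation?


Result: 0.2981

Derivation:
Using S = Gs * w / e
S = 2.72 * 0.08 / 0.73
S = 0.2981


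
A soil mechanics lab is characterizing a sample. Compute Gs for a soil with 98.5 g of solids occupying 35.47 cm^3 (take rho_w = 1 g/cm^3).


Using Gs = m_s / (V_s * rho_w)
Since rho_w = 1 g/cm^3:
Gs = 98.5 / 35.47
Gs = 2.777


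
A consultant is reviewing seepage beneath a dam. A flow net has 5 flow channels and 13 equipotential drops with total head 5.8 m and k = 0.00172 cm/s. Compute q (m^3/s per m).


Convert k to m/s for unit consistency with H:
k = 0.00172 cm/s = 0.00172 / 100 m/s = 1.72e-05 m/s
Using q = k * H * Nf / Nd
Nf / Nd = 5 / 13 = 0.3846
q = 1.72e-05 * 5.8 * 0.3846
q = 3.837e-05 m^3/s per m


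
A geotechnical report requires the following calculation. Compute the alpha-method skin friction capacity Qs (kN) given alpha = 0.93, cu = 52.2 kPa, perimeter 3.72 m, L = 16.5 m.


Using Qs = alpha * cu * perimeter * L
Qs = 0.93 * 52.2 * 3.72 * 16.5
Qs = 2979.75 kN
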